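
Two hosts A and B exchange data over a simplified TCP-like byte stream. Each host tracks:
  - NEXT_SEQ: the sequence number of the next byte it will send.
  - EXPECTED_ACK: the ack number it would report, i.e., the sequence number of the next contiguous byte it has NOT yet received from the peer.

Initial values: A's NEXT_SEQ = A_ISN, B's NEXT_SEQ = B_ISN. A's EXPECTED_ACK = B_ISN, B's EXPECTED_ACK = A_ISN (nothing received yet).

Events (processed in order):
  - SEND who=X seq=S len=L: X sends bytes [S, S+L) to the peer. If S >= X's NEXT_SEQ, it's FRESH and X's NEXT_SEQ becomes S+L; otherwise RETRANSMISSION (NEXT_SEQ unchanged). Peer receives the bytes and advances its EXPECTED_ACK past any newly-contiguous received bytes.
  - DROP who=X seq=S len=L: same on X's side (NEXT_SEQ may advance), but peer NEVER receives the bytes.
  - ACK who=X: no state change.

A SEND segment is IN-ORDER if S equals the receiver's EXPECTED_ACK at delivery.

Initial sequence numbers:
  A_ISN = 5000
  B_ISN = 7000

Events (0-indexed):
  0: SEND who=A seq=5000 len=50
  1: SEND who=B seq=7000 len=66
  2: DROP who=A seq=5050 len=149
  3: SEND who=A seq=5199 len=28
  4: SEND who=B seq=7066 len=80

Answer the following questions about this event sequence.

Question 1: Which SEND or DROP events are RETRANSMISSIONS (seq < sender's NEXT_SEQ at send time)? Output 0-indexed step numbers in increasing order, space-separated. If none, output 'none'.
Answer: none

Derivation:
Step 0: SEND seq=5000 -> fresh
Step 1: SEND seq=7000 -> fresh
Step 2: DROP seq=5050 -> fresh
Step 3: SEND seq=5199 -> fresh
Step 4: SEND seq=7066 -> fresh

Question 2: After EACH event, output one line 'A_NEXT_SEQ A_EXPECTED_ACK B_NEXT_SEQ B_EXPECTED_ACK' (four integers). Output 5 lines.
5050 7000 7000 5050
5050 7066 7066 5050
5199 7066 7066 5050
5227 7066 7066 5050
5227 7146 7146 5050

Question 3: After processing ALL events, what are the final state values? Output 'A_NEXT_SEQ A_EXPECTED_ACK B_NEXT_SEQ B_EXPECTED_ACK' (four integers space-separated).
After event 0: A_seq=5050 A_ack=7000 B_seq=7000 B_ack=5050
After event 1: A_seq=5050 A_ack=7066 B_seq=7066 B_ack=5050
After event 2: A_seq=5199 A_ack=7066 B_seq=7066 B_ack=5050
After event 3: A_seq=5227 A_ack=7066 B_seq=7066 B_ack=5050
After event 4: A_seq=5227 A_ack=7146 B_seq=7146 B_ack=5050

Answer: 5227 7146 7146 5050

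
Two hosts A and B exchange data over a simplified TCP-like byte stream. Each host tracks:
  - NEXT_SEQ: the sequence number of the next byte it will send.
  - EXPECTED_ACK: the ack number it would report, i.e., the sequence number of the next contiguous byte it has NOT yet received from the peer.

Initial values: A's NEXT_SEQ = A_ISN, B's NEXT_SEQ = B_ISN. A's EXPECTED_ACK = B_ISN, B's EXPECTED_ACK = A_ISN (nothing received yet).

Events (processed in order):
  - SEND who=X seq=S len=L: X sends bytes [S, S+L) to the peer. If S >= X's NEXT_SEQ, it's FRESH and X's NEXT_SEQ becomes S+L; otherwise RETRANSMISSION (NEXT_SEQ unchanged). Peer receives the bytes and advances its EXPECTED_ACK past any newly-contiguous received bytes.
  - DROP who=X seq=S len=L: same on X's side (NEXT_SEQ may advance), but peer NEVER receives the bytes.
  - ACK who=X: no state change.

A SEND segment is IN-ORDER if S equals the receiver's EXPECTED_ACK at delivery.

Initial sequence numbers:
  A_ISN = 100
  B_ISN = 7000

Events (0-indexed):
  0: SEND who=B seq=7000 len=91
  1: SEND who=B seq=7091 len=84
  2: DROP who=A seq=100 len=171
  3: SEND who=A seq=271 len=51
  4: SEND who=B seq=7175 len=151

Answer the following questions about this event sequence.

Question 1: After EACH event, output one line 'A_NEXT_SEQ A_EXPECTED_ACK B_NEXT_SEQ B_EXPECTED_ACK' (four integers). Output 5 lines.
100 7091 7091 100
100 7175 7175 100
271 7175 7175 100
322 7175 7175 100
322 7326 7326 100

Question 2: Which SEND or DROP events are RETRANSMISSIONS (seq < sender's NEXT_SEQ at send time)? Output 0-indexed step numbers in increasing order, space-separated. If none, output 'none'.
Step 0: SEND seq=7000 -> fresh
Step 1: SEND seq=7091 -> fresh
Step 2: DROP seq=100 -> fresh
Step 3: SEND seq=271 -> fresh
Step 4: SEND seq=7175 -> fresh

Answer: none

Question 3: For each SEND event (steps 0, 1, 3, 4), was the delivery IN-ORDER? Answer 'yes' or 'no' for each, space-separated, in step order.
Step 0: SEND seq=7000 -> in-order
Step 1: SEND seq=7091 -> in-order
Step 3: SEND seq=271 -> out-of-order
Step 4: SEND seq=7175 -> in-order

Answer: yes yes no yes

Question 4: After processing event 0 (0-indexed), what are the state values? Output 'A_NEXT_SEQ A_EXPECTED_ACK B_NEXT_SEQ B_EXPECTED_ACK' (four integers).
After event 0: A_seq=100 A_ack=7091 B_seq=7091 B_ack=100

100 7091 7091 100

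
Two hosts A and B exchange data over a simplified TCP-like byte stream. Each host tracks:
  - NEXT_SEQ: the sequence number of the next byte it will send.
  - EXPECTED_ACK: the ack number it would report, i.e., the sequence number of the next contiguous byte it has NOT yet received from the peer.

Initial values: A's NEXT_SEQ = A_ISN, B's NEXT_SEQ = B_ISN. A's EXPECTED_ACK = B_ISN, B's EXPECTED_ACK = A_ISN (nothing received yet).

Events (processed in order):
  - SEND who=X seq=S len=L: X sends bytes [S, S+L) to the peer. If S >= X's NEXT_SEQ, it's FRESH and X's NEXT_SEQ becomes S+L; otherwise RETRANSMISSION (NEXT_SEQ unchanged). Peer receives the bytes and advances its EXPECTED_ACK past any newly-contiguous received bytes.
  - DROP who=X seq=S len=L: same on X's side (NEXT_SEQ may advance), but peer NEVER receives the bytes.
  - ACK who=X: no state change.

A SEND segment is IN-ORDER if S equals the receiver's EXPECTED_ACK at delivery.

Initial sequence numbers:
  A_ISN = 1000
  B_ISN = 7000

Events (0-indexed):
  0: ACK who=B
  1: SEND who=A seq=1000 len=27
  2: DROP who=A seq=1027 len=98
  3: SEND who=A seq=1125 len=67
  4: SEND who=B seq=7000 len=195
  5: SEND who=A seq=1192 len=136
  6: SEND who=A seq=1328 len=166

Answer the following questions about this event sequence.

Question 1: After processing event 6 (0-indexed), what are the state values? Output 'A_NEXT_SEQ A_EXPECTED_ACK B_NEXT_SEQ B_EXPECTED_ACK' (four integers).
After event 0: A_seq=1000 A_ack=7000 B_seq=7000 B_ack=1000
After event 1: A_seq=1027 A_ack=7000 B_seq=7000 B_ack=1027
After event 2: A_seq=1125 A_ack=7000 B_seq=7000 B_ack=1027
After event 3: A_seq=1192 A_ack=7000 B_seq=7000 B_ack=1027
After event 4: A_seq=1192 A_ack=7195 B_seq=7195 B_ack=1027
After event 5: A_seq=1328 A_ack=7195 B_seq=7195 B_ack=1027
After event 6: A_seq=1494 A_ack=7195 B_seq=7195 B_ack=1027

1494 7195 7195 1027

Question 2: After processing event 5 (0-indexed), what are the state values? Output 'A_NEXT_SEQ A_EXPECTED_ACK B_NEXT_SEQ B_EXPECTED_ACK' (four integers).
After event 0: A_seq=1000 A_ack=7000 B_seq=7000 B_ack=1000
After event 1: A_seq=1027 A_ack=7000 B_seq=7000 B_ack=1027
After event 2: A_seq=1125 A_ack=7000 B_seq=7000 B_ack=1027
After event 3: A_seq=1192 A_ack=7000 B_seq=7000 B_ack=1027
After event 4: A_seq=1192 A_ack=7195 B_seq=7195 B_ack=1027
After event 5: A_seq=1328 A_ack=7195 B_seq=7195 B_ack=1027

1328 7195 7195 1027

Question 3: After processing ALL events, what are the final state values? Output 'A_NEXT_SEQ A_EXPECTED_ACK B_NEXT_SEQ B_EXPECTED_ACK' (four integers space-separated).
After event 0: A_seq=1000 A_ack=7000 B_seq=7000 B_ack=1000
After event 1: A_seq=1027 A_ack=7000 B_seq=7000 B_ack=1027
After event 2: A_seq=1125 A_ack=7000 B_seq=7000 B_ack=1027
After event 3: A_seq=1192 A_ack=7000 B_seq=7000 B_ack=1027
After event 4: A_seq=1192 A_ack=7195 B_seq=7195 B_ack=1027
After event 5: A_seq=1328 A_ack=7195 B_seq=7195 B_ack=1027
After event 6: A_seq=1494 A_ack=7195 B_seq=7195 B_ack=1027

Answer: 1494 7195 7195 1027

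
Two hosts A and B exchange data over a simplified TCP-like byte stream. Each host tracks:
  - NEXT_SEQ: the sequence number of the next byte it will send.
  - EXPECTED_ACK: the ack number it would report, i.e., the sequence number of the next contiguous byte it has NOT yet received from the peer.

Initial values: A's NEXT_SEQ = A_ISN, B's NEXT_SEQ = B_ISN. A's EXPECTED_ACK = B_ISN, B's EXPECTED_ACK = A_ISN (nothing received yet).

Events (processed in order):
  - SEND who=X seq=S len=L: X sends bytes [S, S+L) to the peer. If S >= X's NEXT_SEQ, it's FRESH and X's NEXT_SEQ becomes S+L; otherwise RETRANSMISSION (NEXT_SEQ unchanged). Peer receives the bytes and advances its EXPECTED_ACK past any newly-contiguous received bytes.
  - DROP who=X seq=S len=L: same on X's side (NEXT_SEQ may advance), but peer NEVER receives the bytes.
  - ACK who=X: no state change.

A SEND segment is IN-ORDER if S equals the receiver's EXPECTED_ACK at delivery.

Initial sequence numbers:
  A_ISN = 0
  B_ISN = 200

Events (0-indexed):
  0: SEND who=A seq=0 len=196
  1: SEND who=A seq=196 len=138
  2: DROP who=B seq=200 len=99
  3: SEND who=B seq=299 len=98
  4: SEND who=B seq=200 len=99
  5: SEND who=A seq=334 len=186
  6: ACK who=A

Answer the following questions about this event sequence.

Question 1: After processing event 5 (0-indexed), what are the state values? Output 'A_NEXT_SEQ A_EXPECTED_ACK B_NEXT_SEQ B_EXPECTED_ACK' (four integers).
After event 0: A_seq=196 A_ack=200 B_seq=200 B_ack=196
After event 1: A_seq=334 A_ack=200 B_seq=200 B_ack=334
After event 2: A_seq=334 A_ack=200 B_seq=299 B_ack=334
After event 3: A_seq=334 A_ack=200 B_seq=397 B_ack=334
After event 4: A_seq=334 A_ack=397 B_seq=397 B_ack=334
After event 5: A_seq=520 A_ack=397 B_seq=397 B_ack=520

520 397 397 520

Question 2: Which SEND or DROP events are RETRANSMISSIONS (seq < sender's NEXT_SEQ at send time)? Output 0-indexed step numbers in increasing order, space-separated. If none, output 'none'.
Answer: 4

Derivation:
Step 0: SEND seq=0 -> fresh
Step 1: SEND seq=196 -> fresh
Step 2: DROP seq=200 -> fresh
Step 3: SEND seq=299 -> fresh
Step 4: SEND seq=200 -> retransmit
Step 5: SEND seq=334 -> fresh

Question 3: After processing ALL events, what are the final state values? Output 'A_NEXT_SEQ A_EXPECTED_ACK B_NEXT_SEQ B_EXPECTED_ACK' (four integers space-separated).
After event 0: A_seq=196 A_ack=200 B_seq=200 B_ack=196
After event 1: A_seq=334 A_ack=200 B_seq=200 B_ack=334
After event 2: A_seq=334 A_ack=200 B_seq=299 B_ack=334
After event 3: A_seq=334 A_ack=200 B_seq=397 B_ack=334
After event 4: A_seq=334 A_ack=397 B_seq=397 B_ack=334
After event 5: A_seq=520 A_ack=397 B_seq=397 B_ack=520
After event 6: A_seq=520 A_ack=397 B_seq=397 B_ack=520

Answer: 520 397 397 520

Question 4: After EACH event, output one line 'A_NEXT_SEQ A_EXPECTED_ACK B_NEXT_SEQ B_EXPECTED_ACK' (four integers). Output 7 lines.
196 200 200 196
334 200 200 334
334 200 299 334
334 200 397 334
334 397 397 334
520 397 397 520
520 397 397 520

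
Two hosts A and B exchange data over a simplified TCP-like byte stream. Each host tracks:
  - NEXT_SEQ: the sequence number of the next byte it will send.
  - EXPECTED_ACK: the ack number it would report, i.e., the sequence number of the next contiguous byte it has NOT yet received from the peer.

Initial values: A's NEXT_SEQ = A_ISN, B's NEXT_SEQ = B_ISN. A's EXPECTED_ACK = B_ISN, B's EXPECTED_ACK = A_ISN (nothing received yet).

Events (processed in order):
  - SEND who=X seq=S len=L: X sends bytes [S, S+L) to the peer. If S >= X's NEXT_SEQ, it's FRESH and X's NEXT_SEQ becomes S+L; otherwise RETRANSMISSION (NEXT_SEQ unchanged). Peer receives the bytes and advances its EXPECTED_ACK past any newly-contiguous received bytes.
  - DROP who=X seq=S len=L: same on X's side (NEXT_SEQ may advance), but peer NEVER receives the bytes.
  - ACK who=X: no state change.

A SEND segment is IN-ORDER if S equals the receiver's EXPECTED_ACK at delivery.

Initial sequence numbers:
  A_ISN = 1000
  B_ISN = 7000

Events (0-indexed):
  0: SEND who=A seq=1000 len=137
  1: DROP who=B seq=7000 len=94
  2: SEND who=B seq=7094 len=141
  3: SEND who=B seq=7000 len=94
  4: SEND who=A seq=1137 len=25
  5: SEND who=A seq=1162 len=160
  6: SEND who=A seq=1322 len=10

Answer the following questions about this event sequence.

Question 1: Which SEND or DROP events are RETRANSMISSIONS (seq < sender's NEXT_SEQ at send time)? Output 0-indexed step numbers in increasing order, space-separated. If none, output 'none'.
Answer: 3

Derivation:
Step 0: SEND seq=1000 -> fresh
Step 1: DROP seq=7000 -> fresh
Step 2: SEND seq=7094 -> fresh
Step 3: SEND seq=7000 -> retransmit
Step 4: SEND seq=1137 -> fresh
Step 5: SEND seq=1162 -> fresh
Step 6: SEND seq=1322 -> fresh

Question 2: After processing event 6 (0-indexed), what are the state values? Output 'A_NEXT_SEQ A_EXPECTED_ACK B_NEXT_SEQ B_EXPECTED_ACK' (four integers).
After event 0: A_seq=1137 A_ack=7000 B_seq=7000 B_ack=1137
After event 1: A_seq=1137 A_ack=7000 B_seq=7094 B_ack=1137
After event 2: A_seq=1137 A_ack=7000 B_seq=7235 B_ack=1137
After event 3: A_seq=1137 A_ack=7235 B_seq=7235 B_ack=1137
After event 4: A_seq=1162 A_ack=7235 B_seq=7235 B_ack=1162
After event 5: A_seq=1322 A_ack=7235 B_seq=7235 B_ack=1322
After event 6: A_seq=1332 A_ack=7235 B_seq=7235 B_ack=1332

1332 7235 7235 1332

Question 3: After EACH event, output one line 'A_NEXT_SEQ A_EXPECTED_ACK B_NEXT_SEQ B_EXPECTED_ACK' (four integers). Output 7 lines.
1137 7000 7000 1137
1137 7000 7094 1137
1137 7000 7235 1137
1137 7235 7235 1137
1162 7235 7235 1162
1322 7235 7235 1322
1332 7235 7235 1332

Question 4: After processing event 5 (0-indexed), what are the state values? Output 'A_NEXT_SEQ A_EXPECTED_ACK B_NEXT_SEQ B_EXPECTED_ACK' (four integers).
After event 0: A_seq=1137 A_ack=7000 B_seq=7000 B_ack=1137
After event 1: A_seq=1137 A_ack=7000 B_seq=7094 B_ack=1137
After event 2: A_seq=1137 A_ack=7000 B_seq=7235 B_ack=1137
After event 3: A_seq=1137 A_ack=7235 B_seq=7235 B_ack=1137
After event 4: A_seq=1162 A_ack=7235 B_seq=7235 B_ack=1162
After event 5: A_seq=1322 A_ack=7235 B_seq=7235 B_ack=1322

1322 7235 7235 1322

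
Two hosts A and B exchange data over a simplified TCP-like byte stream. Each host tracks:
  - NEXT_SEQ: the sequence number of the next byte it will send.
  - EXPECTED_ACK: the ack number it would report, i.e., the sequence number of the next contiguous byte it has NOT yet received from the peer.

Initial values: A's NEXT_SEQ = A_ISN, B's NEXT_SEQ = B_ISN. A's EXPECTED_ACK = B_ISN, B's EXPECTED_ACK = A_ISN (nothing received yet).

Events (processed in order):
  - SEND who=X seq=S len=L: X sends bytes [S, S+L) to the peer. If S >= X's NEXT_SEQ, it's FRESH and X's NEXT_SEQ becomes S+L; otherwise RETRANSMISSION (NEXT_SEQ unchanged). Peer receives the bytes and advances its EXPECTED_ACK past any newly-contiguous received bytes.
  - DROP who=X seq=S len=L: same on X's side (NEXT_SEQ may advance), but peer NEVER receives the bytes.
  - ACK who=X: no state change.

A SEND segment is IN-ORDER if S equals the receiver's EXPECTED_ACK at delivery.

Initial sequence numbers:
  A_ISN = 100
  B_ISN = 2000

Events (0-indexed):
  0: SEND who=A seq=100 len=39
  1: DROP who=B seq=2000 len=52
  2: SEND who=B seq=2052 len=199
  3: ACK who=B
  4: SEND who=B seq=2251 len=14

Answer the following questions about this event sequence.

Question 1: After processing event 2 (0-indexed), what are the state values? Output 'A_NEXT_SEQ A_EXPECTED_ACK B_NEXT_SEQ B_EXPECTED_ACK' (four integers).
After event 0: A_seq=139 A_ack=2000 B_seq=2000 B_ack=139
After event 1: A_seq=139 A_ack=2000 B_seq=2052 B_ack=139
After event 2: A_seq=139 A_ack=2000 B_seq=2251 B_ack=139

139 2000 2251 139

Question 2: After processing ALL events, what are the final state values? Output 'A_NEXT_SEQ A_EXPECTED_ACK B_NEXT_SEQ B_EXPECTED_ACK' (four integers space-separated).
After event 0: A_seq=139 A_ack=2000 B_seq=2000 B_ack=139
After event 1: A_seq=139 A_ack=2000 B_seq=2052 B_ack=139
After event 2: A_seq=139 A_ack=2000 B_seq=2251 B_ack=139
After event 3: A_seq=139 A_ack=2000 B_seq=2251 B_ack=139
After event 4: A_seq=139 A_ack=2000 B_seq=2265 B_ack=139

Answer: 139 2000 2265 139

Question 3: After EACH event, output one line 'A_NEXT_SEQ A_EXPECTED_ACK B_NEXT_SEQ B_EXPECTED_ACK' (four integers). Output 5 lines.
139 2000 2000 139
139 2000 2052 139
139 2000 2251 139
139 2000 2251 139
139 2000 2265 139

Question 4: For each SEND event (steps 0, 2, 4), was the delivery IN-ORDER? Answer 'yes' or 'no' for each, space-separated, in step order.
Step 0: SEND seq=100 -> in-order
Step 2: SEND seq=2052 -> out-of-order
Step 4: SEND seq=2251 -> out-of-order

Answer: yes no no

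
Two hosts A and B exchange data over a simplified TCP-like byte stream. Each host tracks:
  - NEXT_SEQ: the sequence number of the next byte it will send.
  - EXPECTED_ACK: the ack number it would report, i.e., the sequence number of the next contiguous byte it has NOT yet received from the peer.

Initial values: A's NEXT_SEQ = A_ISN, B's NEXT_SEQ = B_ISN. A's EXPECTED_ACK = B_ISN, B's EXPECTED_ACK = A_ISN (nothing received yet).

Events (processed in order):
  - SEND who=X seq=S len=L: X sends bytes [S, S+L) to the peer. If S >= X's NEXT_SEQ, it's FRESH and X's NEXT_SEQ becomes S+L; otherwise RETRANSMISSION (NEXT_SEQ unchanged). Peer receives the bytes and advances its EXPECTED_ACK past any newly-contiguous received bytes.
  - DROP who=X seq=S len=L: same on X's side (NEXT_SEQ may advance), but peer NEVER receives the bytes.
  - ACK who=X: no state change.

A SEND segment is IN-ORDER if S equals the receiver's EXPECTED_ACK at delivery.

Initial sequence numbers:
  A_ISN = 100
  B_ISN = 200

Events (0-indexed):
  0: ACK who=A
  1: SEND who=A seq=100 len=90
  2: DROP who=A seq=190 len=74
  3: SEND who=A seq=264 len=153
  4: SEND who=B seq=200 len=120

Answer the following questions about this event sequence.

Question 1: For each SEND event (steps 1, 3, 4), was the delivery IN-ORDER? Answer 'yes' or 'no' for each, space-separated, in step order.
Step 1: SEND seq=100 -> in-order
Step 3: SEND seq=264 -> out-of-order
Step 4: SEND seq=200 -> in-order

Answer: yes no yes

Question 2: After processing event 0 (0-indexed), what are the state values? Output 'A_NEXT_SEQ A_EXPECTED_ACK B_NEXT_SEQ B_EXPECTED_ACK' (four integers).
After event 0: A_seq=100 A_ack=200 B_seq=200 B_ack=100

100 200 200 100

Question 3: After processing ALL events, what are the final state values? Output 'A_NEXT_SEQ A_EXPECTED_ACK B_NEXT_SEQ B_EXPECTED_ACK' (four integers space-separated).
After event 0: A_seq=100 A_ack=200 B_seq=200 B_ack=100
After event 1: A_seq=190 A_ack=200 B_seq=200 B_ack=190
After event 2: A_seq=264 A_ack=200 B_seq=200 B_ack=190
After event 3: A_seq=417 A_ack=200 B_seq=200 B_ack=190
After event 4: A_seq=417 A_ack=320 B_seq=320 B_ack=190

Answer: 417 320 320 190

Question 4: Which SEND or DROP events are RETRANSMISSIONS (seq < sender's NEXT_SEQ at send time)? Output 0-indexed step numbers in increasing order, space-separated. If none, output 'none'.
Step 1: SEND seq=100 -> fresh
Step 2: DROP seq=190 -> fresh
Step 3: SEND seq=264 -> fresh
Step 4: SEND seq=200 -> fresh

Answer: none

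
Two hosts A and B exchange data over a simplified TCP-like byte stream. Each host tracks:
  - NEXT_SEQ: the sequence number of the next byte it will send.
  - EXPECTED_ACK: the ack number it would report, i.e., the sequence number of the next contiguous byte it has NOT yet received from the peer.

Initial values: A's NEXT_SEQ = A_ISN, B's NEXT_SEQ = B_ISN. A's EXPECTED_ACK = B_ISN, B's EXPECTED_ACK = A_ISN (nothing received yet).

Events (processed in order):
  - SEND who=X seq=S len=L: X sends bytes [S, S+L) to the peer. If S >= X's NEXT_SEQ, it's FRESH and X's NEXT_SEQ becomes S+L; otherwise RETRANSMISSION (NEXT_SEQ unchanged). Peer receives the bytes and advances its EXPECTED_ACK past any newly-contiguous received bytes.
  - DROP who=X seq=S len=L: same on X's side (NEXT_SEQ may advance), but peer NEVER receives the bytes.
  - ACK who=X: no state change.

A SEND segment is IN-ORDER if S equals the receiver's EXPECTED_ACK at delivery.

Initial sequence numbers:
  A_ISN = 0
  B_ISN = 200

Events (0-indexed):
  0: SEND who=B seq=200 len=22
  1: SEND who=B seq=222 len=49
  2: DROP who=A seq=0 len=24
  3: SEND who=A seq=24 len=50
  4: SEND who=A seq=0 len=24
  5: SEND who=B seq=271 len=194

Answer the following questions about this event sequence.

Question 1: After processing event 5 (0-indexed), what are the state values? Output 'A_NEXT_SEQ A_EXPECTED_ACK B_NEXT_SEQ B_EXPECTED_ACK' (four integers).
After event 0: A_seq=0 A_ack=222 B_seq=222 B_ack=0
After event 1: A_seq=0 A_ack=271 B_seq=271 B_ack=0
After event 2: A_seq=24 A_ack=271 B_seq=271 B_ack=0
After event 3: A_seq=74 A_ack=271 B_seq=271 B_ack=0
After event 4: A_seq=74 A_ack=271 B_seq=271 B_ack=74
After event 5: A_seq=74 A_ack=465 B_seq=465 B_ack=74

74 465 465 74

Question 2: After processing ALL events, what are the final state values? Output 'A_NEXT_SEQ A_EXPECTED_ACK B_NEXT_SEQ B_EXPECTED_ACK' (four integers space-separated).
Answer: 74 465 465 74

Derivation:
After event 0: A_seq=0 A_ack=222 B_seq=222 B_ack=0
After event 1: A_seq=0 A_ack=271 B_seq=271 B_ack=0
After event 2: A_seq=24 A_ack=271 B_seq=271 B_ack=0
After event 3: A_seq=74 A_ack=271 B_seq=271 B_ack=0
After event 4: A_seq=74 A_ack=271 B_seq=271 B_ack=74
After event 5: A_seq=74 A_ack=465 B_seq=465 B_ack=74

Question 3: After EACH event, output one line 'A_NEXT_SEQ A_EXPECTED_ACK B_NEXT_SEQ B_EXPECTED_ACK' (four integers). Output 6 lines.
0 222 222 0
0 271 271 0
24 271 271 0
74 271 271 0
74 271 271 74
74 465 465 74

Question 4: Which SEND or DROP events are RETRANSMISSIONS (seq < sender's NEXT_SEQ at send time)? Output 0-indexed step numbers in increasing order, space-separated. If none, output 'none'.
Step 0: SEND seq=200 -> fresh
Step 1: SEND seq=222 -> fresh
Step 2: DROP seq=0 -> fresh
Step 3: SEND seq=24 -> fresh
Step 4: SEND seq=0 -> retransmit
Step 5: SEND seq=271 -> fresh

Answer: 4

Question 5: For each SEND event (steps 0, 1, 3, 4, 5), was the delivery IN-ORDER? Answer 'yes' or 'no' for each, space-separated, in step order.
Answer: yes yes no yes yes

Derivation:
Step 0: SEND seq=200 -> in-order
Step 1: SEND seq=222 -> in-order
Step 3: SEND seq=24 -> out-of-order
Step 4: SEND seq=0 -> in-order
Step 5: SEND seq=271 -> in-order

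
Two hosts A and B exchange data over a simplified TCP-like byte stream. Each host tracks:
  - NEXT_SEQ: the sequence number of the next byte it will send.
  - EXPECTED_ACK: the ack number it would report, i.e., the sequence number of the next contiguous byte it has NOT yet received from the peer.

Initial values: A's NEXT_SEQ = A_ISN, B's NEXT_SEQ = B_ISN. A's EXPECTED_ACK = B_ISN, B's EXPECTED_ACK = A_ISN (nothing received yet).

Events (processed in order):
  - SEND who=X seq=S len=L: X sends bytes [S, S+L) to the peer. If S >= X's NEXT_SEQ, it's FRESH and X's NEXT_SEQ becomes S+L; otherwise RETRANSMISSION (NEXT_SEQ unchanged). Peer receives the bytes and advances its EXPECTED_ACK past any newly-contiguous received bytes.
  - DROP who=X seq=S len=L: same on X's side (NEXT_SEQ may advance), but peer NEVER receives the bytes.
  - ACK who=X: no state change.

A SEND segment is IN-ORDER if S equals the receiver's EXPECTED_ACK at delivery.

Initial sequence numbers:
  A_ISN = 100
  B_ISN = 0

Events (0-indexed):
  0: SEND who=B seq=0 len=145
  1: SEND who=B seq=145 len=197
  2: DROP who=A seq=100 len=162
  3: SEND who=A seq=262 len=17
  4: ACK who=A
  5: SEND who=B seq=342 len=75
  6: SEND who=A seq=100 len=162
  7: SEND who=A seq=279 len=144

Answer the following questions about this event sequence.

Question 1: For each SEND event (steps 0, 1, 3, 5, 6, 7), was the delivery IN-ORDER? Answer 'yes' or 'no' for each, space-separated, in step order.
Step 0: SEND seq=0 -> in-order
Step 1: SEND seq=145 -> in-order
Step 3: SEND seq=262 -> out-of-order
Step 5: SEND seq=342 -> in-order
Step 6: SEND seq=100 -> in-order
Step 7: SEND seq=279 -> in-order

Answer: yes yes no yes yes yes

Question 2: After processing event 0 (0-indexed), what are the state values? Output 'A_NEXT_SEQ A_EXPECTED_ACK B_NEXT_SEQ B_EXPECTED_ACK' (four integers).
After event 0: A_seq=100 A_ack=145 B_seq=145 B_ack=100

100 145 145 100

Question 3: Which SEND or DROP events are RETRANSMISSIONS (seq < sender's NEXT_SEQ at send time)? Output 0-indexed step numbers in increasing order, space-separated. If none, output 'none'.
Answer: 6

Derivation:
Step 0: SEND seq=0 -> fresh
Step 1: SEND seq=145 -> fresh
Step 2: DROP seq=100 -> fresh
Step 3: SEND seq=262 -> fresh
Step 5: SEND seq=342 -> fresh
Step 6: SEND seq=100 -> retransmit
Step 7: SEND seq=279 -> fresh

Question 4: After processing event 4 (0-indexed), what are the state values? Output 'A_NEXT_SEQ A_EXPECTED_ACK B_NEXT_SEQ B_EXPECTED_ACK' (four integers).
After event 0: A_seq=100 A_ack=145 B_seq=145 B_ack=100
After event 1: A_seq=100 A_ack=342 B_seq=342 B_ack=100
After event 2: A_seq=262 A_ack=342 B_seq=342 B_ack=100
After event 3: A_seq=279 A_ack=342 B_seq=342 B_ack=100
After event 4: A_seq=279 A_ack=342 B_seq=342 B_ack=100

279 342 342 100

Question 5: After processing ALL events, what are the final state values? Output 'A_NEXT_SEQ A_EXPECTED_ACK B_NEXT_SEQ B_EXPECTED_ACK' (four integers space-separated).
After event 0: A_seq=100 A_ack=145 B_seq=145 B_ack=100
After event 1: A_seq=100 A_ack=342 B_seq=342 B_ack=100
After event 2: A_seq=262 A_ack=342 B_seq=342 B_ack=100
After event 3: A_seq=279 A_ack=342 B_seq=342 B_ack=100
After event 4: A_seq=279 A_ack=342 B_seq=342 B_ack=100
After event 5: A_seq=279 A_ack=417 B_seq=417 B_ack=100
After event 6: A_seq=279 A_ack=417 B_seq=417 B_ack=279
After event 7: A_seq=423 A_ack=417 B_seq=417 B_ack=423

Answer: 423 417 417 423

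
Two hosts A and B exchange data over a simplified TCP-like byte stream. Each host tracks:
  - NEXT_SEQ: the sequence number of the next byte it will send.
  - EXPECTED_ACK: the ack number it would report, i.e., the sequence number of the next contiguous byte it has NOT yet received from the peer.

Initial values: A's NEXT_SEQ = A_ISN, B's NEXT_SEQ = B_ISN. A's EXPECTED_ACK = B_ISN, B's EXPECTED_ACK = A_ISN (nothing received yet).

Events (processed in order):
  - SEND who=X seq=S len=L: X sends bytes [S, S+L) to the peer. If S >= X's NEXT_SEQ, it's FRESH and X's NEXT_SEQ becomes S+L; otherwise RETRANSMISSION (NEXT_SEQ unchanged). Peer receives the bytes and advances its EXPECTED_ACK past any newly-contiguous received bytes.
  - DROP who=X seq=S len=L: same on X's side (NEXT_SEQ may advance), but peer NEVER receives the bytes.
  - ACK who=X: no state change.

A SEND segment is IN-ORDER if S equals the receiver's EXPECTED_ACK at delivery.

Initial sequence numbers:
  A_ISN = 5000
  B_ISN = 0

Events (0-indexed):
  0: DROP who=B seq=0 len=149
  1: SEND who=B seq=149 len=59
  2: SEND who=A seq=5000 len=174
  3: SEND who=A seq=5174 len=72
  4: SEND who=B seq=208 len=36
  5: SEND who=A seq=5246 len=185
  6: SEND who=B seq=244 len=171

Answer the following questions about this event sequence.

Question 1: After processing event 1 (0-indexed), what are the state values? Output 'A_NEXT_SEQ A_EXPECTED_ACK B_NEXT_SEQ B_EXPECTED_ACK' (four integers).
After event 0: A_seq=5000 A_ack=0 B_seq=149 B_ack=5000
After event 1: A_seq=5000 A_ack=0 B_seq=208 B_ack=5000

5000 0 208 5000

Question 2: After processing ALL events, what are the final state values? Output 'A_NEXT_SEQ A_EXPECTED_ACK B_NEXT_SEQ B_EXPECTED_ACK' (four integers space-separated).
After event 0: A_seq=5000 A_ack=0 B_seq=149 B_ack=5000
After event 1: A_seq=5000 A_ack=0 B_seq=208 B_ack=5000
After event 2: A_seq=5174 A_ack=0 B_seq=208 B_ack=5174
After event 3: A_seq=5246 A_ack=0 B_seq=208 B_ack=5246
After event 4: A_seq=5246 A_ack=0 B_seq=244 B_ack=5246
After event 5: A_seq=5431 A_ack=0 B_seq=244 B_ack=5431
After event 6: A_seq=5431 A_ack=0 B_seq=415 B_ack=5431

Answer: 5431 0 415 5431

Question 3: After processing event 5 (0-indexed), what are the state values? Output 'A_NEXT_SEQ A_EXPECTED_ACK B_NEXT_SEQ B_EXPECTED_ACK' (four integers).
After event 0: A_seq=5000 A_ack=0 B_seq=149 B_ack=5000
After event 1: A_seq=5000 A_ack=0 B_seq=208 B_ack=5000
After event 2: A_seq=5174 A_ack=0 B_seq=208 B_ack=5174
After event 3: A_seq=5246 A_ack=0 B_seq=208 B_ack=5246
After event 4: A_seq=5246 A_ack=0 B_seq=244 B_ack=5246
After event 5: A_seq=5431 A_ack=0 B_seq=244 B_ack=5431

5431 0 244 5431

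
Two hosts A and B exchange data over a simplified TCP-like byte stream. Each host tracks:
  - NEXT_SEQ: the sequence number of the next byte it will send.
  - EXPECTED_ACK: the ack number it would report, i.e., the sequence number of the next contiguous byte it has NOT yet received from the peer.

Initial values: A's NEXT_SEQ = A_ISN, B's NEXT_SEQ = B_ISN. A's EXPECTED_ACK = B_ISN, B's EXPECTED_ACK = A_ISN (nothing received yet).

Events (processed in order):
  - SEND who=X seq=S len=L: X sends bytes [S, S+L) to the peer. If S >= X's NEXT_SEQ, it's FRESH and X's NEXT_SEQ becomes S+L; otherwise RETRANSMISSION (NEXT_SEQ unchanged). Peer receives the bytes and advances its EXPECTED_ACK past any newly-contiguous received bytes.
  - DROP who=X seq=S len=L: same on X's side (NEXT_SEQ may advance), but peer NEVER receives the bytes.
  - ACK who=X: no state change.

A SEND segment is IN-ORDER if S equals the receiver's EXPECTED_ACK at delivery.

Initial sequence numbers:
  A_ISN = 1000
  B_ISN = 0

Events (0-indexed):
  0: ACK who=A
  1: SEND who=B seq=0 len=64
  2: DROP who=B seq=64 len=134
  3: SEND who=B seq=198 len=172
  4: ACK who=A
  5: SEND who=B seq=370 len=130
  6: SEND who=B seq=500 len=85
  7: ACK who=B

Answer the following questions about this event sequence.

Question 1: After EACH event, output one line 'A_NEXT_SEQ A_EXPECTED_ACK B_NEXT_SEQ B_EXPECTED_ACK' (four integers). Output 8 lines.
1000 0 0 1000
1000 64 64 1000
1000 64 198 1000
1000 64 370 1000
1000 64 370 1000
1000 64 500 1000
1000 64 585 1000
1000 64 585 1000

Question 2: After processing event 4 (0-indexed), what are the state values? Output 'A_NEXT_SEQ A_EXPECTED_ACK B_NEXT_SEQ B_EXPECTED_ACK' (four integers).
After event 0: A_seq=1000 A_ack=0 B_seq=0 B_ack=1000
After event 1: A_seq=1000 A_ack=64 B_seq=64 B_ack=1000
After event 2: A_seq=1000 A_ack=64 B_seq=198 B_ack=1000
After event 3: A_seq=1000 A_ack=64 B_seq=370 B_ack=1000
After event 4: A_seq=1000 A_ack=64 B_seq=370 B_ack=1000

1000 64 370 1000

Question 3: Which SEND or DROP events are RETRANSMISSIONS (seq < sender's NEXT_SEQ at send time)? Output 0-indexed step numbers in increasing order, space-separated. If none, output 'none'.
Answer: none

Derivation:
Step 1: SEND seq=0 -> fresh
Step 2: DROP seq=64 -> fresh
Step 3: SEND seq=198 -> fresh
Step 5: SEND seq=370 -> fresh
Step 6: SEND seq=500 -> fresh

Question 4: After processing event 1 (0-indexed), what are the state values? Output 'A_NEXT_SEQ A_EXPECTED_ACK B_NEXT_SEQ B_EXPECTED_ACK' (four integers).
After event 0: A_seq=1000 A_ack=0 B_seq=0 B_ack=1000
After event 1: A_seq=1000 A_ack=64 B_seq=64 B_ack=1000

1000 64 64 1000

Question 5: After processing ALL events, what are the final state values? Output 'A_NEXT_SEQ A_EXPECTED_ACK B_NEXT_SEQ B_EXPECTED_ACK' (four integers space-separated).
After event 0: A_seq=1000 A_ack=0 B_seq=0 B_ack=1000
After event 1: A_seq=1000 A_ack=64 B_seq=64 B_ack=1000
After event 2: A_seq=1000 A_ack=64 B_seq=198 B_ack=1000
After event 3: A_seq=1000 A_ack=64 B_seq=370 B_ack=1000
After event 4: A_seq=1000 A_ack=64 B_seq=370 B_ack=1000
After event 5: A_seq=1000 A_ack=64 B_seq=500 B_ack=1000
After event 6: A_seq=1000 A_ack=64 B_seq=585 B_ack=1000
After event 7: A_seq=1000 A_ack=64 B_seq=585 B_ack=1000

Answer: 1000 64 585 1000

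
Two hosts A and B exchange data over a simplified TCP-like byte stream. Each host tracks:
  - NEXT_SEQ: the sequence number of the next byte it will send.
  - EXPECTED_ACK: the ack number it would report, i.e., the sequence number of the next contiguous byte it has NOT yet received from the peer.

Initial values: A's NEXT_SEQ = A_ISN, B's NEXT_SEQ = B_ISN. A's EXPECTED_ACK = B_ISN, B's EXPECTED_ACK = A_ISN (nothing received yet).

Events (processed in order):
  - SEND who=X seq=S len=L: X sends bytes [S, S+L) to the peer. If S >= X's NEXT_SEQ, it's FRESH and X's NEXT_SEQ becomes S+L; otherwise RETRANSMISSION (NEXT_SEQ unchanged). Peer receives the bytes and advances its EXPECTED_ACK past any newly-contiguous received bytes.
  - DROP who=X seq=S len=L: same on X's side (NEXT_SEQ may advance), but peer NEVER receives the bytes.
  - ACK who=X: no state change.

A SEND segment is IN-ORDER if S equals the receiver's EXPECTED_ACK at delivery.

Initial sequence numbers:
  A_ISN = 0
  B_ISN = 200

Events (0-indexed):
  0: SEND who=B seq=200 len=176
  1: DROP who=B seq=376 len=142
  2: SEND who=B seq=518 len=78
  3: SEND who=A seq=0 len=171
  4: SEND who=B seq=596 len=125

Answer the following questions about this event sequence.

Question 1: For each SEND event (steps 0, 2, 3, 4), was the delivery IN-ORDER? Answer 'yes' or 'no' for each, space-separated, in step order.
Step 0: SEND seq=200 -> in-order
Step 2: SEND seq=518 -> out-of-order
Step 3: SEND seq=0 -> in-order
Step 4: SEND seq=596 -> out-of-order

Answer: yes no yes no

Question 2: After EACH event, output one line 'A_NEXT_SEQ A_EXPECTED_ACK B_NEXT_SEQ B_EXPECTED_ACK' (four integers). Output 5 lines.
0 376 376 0
0 376 518 0
0 376 596 0
171 376 596 171
171 376 721 171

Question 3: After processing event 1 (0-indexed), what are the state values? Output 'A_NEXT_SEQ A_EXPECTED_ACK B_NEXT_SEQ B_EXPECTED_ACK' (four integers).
After event 0: A_seq=0 A_ack=376 B_seq=376 B_ack=0
After event 1: A_seq=0 A_ack=376 B_seq=518 B_ack=0

0 376 518 0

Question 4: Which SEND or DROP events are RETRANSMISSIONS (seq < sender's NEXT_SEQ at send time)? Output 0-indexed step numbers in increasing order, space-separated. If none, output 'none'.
Answer: none

Derivation:
Step 0: SEND seq=200 -> fresh
Step 1: DROP seq=376 -> fresh
Step 2: SEND seq=518 -> fresh
Step 3: SEND seq=0 -> fresh
Step 4: SEND seq=596 -> fresh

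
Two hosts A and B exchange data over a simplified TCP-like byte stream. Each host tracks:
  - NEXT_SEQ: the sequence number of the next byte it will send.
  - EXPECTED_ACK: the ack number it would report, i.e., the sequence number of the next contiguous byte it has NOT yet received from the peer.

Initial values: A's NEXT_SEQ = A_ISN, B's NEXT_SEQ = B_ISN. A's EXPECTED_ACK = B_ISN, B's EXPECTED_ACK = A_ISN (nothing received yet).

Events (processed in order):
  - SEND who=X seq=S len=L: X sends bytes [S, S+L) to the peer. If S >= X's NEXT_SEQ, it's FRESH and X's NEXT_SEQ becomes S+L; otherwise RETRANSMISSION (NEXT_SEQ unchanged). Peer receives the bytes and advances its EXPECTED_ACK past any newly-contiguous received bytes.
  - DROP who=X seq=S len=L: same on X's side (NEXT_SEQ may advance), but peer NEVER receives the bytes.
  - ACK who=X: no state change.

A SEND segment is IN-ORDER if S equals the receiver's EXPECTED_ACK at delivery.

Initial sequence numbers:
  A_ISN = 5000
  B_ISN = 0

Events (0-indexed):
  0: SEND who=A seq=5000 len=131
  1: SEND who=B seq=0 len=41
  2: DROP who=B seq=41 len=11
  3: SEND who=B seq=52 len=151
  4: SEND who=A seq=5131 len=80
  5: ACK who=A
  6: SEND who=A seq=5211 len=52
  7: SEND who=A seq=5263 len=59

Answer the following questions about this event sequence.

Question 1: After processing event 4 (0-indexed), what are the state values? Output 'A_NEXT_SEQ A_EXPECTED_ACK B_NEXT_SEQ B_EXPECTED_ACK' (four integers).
After event 0: A_seq=5131 A_ack=0 B_seq=0 B_ack=5131
After event 1: A_seq=5131 A_ack=41 B_seq=41 B_ack=5131
After event 2: A_seq=5131 A_ack=41 B_seq=52 B_ack=5131
After event 3: A_seq=5131 A_ack=41 B_seq=203 B_ack=5131
After event 4: A_seq=5211 A_ack=41 B_seq=203 B_ack=5211

5211 41 203 5211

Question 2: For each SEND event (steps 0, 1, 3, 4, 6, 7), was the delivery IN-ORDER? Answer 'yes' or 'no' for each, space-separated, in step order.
Step 0: SEND seq=5000 -> in-order
Step 1: SEND seq=0 -> in-order
Step 3: SEND seq=52 -> out-of-order
Step 4: SEND seq=5131 -> in-order
Step 6: SEND seq=5211 -> in-order
Step 7: SEND seq=5263 -> in-order

Answer: yes yes no yes yes yes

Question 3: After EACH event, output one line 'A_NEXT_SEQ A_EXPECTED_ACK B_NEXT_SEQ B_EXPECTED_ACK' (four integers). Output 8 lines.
5131 0 0 5131
5131 41 41 5131
5131 41 52 5131
5131 41 203 5131
5211 41 203 5211
5211 41 203 5211
5263 41 203 5263
5322 41 203 5322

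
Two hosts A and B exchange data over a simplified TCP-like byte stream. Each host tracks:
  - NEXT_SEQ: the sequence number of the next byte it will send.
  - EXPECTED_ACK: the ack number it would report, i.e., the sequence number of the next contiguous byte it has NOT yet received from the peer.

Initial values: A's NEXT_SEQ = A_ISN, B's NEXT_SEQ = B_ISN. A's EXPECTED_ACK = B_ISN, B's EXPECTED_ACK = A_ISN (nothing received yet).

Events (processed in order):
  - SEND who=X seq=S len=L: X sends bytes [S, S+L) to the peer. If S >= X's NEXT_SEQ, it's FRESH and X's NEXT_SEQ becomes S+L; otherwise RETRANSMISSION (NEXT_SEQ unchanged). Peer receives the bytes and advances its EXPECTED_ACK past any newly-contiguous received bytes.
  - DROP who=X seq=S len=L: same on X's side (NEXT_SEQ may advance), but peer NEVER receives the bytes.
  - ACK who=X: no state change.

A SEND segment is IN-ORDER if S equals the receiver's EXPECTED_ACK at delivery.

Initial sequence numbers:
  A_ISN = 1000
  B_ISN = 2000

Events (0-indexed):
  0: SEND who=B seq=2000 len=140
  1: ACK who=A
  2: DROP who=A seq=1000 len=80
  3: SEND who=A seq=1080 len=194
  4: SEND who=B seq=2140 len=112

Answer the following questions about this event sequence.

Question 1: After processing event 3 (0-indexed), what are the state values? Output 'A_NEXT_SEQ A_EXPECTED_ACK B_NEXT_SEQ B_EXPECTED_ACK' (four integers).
After event 0: A_seq=1000 A_ack=2140 B_seq=2140 B_ack=1000
After event 1: A_seq=1000 A_ack=2140 B_seq=2140 B_ack=1000
After event 2: A_seq=1080 A_ack=2140 B_seq=2140 B_ack=1000
After event 3: A_seq=1274 A_ack=2140 B_seq=2140 B_ack=1000

1274 2140 2140 1000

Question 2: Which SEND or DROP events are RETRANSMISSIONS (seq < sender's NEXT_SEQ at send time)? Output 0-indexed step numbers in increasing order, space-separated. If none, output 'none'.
Answer: none

Derivation:
Step 0: SEND seq=2000 -> fresh
Step 2: DROP seq=1000 -> fresh
Step 3: SEND seq=1080 -> fresh
Step 4: SEND seq=2140 -> fresh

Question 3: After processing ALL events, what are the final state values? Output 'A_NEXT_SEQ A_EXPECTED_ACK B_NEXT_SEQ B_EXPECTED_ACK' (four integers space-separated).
Answer: 1274 2252 2252 1000

Derivation:
After event 0: A_seq=1000 A_ack=2140 B_seq=2140 B_ack=1000
After event 1: A_seq=1000 A_ack=2140 B_seq=2140 B_ack=1000
After event 2: A_seq=1080 A_ack=2140 B_seq=2140 B_ack=1000
After event 3: A_seq=1274 A_ack=2140 B_seq=2140 B_ack=1000
After event 4: A_seq=1274 A_ack=2252 B_seq=2252 B_ack=1000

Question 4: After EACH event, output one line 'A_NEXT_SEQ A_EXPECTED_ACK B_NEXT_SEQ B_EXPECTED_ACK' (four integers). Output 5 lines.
1000 2140 2140 1000
1000 2140 2140 1000
1080 2140 2140 1000
1274 2140 2140 1000
1274 2252 2252 1000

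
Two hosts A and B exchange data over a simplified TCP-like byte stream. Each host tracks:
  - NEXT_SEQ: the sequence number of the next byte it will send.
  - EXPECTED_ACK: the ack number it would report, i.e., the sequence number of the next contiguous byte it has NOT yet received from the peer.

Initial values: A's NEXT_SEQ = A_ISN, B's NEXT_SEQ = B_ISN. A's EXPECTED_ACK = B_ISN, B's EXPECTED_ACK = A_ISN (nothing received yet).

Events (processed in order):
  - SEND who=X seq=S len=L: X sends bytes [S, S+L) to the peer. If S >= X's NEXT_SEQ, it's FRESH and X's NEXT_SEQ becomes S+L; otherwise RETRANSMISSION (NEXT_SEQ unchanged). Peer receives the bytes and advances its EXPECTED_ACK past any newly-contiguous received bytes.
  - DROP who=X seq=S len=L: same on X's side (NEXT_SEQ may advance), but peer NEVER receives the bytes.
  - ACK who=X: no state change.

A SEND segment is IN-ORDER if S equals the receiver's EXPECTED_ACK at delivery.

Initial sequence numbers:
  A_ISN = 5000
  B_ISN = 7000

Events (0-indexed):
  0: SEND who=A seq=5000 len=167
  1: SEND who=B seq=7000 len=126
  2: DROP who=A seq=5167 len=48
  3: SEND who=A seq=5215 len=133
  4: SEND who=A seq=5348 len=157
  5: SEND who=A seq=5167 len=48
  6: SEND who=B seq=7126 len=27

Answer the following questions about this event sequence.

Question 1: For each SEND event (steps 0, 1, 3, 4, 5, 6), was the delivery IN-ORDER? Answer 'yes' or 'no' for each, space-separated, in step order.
Answer: yes yes no no yes yes

Derivation:
Step 0: SEND seq=5000 -> in-order
Step 1: SEND seq=7000 -> in-order
Step 3: SEND seq=5215 -> out-of-order
Step 4: SEND seq=5348 -> out-of-order
Step 5: SEND seq=5167 -> in-order
Step 6: SEND seq=7126 -> in-order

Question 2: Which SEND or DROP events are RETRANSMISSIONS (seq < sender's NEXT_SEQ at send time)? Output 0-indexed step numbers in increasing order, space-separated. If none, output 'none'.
Answer: 5

Derivation:
Step 0: SEND seq=5000 -> fresh
Step 1: SEND seq=7000 -> fresh
Step 2: DROP seq=5167 -> fresh
Step 3: SEND seq=5215 -> fresh
Step 4: SEND seq=5348 -> fresh
Step 5: SEND seq=5167 -> retransmit
Step 6: SEND seq=7126 -> fresh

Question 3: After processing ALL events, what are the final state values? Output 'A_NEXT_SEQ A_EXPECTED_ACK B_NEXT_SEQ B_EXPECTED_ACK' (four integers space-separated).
After event 0: A_seq=5167 A_ack=7000 B_seq=7000 B_ack=5167
After event 1: A_seq=5167 A_ack=7126 B_seq=7126 B_ack=5167
After event 2: A_seq=5215 A_ack=7126 B_seq=7126 B_ack=5167
After event 3: A_seq=5348 A_ack=7126 B_seq=7126 B_ack=5167
After event 4: A_seq=5505 A_ack=7126 B_seq=7126 B_ack=5167
After event 5: A_seq=5505 A_ack=7126 B_seq=7126 B_ack=5505
After event 6: A_seq=5505 A_ack=7153 B_seq=7153 B_ack=5505

Answer: 5505 7153 7153 5505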